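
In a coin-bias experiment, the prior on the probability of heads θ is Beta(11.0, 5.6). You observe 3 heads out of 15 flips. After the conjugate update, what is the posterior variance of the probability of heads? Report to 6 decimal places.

0.007569

The Beta prior is conjugate to a Binomial/Bernoulli likelihood; the update adds successes to α and failures to β.
Posterior: Beta(α+k, β+n−k) = Beta(11.0+3, 5.6+12) = Beta(14.0, 17.6).
Var = αβ/((α+β)²(α+β+1)) = 14.0·17.6/(31.6²·32.6) = 0.007569.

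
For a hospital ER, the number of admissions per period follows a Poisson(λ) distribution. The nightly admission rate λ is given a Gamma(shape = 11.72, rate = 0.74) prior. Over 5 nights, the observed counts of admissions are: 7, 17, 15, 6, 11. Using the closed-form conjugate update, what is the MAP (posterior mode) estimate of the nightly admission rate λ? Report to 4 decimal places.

With a Gamma(shape α, rate β) prior, the Poisson likelihood is conjugate: the posterior is Gamma(α + ΣXᵢ, β + n).
Sum of counts S = 56 over n = 5 nights.
Posterior: Gamma(α+S, β+n) = Gamma(11.72+56, 0.74+5) = Gamma(67.72, 5.74).
Mode of Gamma(α,β) for α≥1 is (α−1)/β = 66.72/5.74 = 11.6237.

11.6237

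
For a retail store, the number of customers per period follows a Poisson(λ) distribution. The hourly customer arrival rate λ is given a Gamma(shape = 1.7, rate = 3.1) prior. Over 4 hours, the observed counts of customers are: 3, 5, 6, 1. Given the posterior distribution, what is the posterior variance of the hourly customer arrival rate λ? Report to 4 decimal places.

0.3313

With a Gamma(shape α, rate β) prior, the Poisson likelihood is conjugate: the posterior is Gamma(α + ΣXᵢ, β + n).
Sum of counts S = 15 over n = 4 hours.
Posterior: Gamma(α+S, β+n) = Gamma(1.7+15, 3.1+4) = Gamma(16.7, 7.1).
Var = α/β² = 16.7/7.1² = 0.3313.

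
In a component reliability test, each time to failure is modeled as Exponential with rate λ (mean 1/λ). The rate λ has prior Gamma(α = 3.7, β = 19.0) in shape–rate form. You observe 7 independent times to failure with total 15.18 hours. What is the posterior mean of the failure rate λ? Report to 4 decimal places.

With a Gamma(shape α, rate β) prior on the exponential rate λ, the posterior after n observations with total T = Σxᵢ is Gamma(α+n, β+T).
Posterior: Gamma(3.7+7, 19.0+15.18) = Gamma(10.7, 34.18).
Posterior mean of λ = α/β = 10.7/34.18 = 0.3130.

0.3130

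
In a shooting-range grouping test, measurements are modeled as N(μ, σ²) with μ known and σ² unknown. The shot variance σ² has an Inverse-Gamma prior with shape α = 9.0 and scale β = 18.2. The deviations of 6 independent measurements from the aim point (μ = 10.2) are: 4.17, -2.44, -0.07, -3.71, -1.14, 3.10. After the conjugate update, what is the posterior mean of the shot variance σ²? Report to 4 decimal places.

3.8373

With known mean μ and an Inverse-Gamma(α, β) prior on σ², the Normal likelihood is conjugate: posterior is Inv-Gamma(α + n/2, β + Σ(xᵢ−μ)²/2).
Σ(xᵢ−μ)² = (4.17)² + (-2.44)² + (-0.07)² + (-3.71)² + (-1.14)² + (3.10)² = 48.0211.
Posterior: Inv-Gamma(9.0 + 6/2, 18.2 + 48.0211/2) = Inv-Gamma(12.00, 42.21055).
E[σ²|data] = β/(α−1) = 42.21055/11.00 = 3.8373.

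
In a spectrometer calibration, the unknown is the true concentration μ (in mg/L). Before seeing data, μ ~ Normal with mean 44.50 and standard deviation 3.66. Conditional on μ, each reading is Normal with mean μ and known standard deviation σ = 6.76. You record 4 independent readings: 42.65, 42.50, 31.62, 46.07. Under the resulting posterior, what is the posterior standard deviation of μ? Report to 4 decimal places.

For Normal data with known variance σ², a Normal(μ₀, σ₀²) prior on μ is conjugate. Posterior precision = 1/σ₀² + n/σ²; posterior mean is the precision-weighted average of μ₀ and x̄.
σ₀² = 3.66² = 13.3956, σ² = 6.76² = 45.6976; σ² + n·σ₀² = 45.6976 + 4·13.3956 = 99.28.
Posterior precision = 1/σ₀² + n/σ² = 1/13.3956 + 4/45.6976 = (σ² + n·σ₀²)/(σ₀²σ²) = 99.28/(13.3956·45.6976); posterior variance σₙ² = σ₀²σ²/(σ² + n·σ₀²) = 13.3956·45.6976/99.28 = 6.165862.
Posterior SD = √σₙ² = √(13.3956·45.6976/99.28) = 2.4831.

2.4831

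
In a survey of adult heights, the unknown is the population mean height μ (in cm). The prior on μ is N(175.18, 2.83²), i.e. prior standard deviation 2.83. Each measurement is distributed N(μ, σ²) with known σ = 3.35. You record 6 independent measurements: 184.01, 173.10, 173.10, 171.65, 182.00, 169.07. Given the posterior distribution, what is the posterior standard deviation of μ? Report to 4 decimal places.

1.2314

For Normal data with known variance σ², a Normal(μ₀, σ₀²) prior on μ is conjugate. Posterior precision = 1/σ₀² + n/σ²; posterior mean is the precision-weighted average of μ₀ and x̄.
σ₀² = 2.83² = 8.0089, σ² = 3.35² = 11.2225; σ² + n·σ₀² = 11.2225 + 6·8.0089 = 59.2759.
Posterior precision = 1/σ₀² + n/σ² = 1/8.0089 + 6/11.2225 = (σ² + n·σ₀²)/(σ₀²σ²) = 59.2759/(8.0089·11.2225); posterior variance σₙ² = σ₀²σ²/(σ² + n·σ₀²) = 8.0089·11.2225/59.2759 = 1.516297.
Posterior SD = √σₙ² = √(8.0089·11.2225/59.2759) = 1.2314.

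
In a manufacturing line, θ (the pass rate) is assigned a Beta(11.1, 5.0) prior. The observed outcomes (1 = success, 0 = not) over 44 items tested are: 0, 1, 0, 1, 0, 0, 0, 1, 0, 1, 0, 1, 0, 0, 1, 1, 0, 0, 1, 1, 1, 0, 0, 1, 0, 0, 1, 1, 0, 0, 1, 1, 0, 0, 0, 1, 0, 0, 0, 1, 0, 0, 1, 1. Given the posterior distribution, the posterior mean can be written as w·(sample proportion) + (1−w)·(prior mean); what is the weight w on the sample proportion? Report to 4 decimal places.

0.7321

The Beta prior is conjugate to a Binomial/Bernoulli likelihood; the update adds successes to α and failures to β.
Posterior mean = (α₀+k)/(α₀+β₀+n) = [n/(α₀+β₀+n)]·(k/n) + [(α₀+β₀)/(α₀+β₀+n)]·α₀/(α₀+β₀), so only n and the prior enter the weight.
The weight on the data is w = n/(α₀+β₀+n) = 44/(11.1+5.0+44) = 44/60.1 = 0.7321.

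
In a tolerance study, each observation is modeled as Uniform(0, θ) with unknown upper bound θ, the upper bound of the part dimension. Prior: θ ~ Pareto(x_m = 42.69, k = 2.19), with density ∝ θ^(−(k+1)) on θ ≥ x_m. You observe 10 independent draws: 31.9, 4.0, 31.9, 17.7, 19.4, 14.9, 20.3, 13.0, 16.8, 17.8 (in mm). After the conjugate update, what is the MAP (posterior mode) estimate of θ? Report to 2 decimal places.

42.69

A Pareto(scale x_m, shape k) prior on the upper bound θ of Uniform(0, θ) is conjugate: posterior is Pareto(max(x_m, max xᵢ), k + n).
Sample maximum = 31.9; prior scale x_m = 42.69 → posterior scale = max = 42.69.
Posterior shape = 2.19 + 10 = 12.19.
The Pareto density is decreasing on [x_m, ∞), so the mode is x_m = 42.69.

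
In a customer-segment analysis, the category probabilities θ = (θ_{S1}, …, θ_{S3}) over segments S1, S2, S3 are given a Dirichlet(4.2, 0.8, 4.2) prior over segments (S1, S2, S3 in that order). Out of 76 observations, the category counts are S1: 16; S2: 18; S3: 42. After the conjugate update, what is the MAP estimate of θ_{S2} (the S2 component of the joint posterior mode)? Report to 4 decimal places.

The Dirichlet prior is conjugate to the Multinomial likelihood: each posterior αⱼ = prior αⱼ + observed count nⱼ.
Posterior concentration: (20.2, 18.8, 46.2), total = 85.2.
Joint mode component: (α_{S2}−1)/(Σα−K) = 17.8/82.2 = 0.2165.

0.2165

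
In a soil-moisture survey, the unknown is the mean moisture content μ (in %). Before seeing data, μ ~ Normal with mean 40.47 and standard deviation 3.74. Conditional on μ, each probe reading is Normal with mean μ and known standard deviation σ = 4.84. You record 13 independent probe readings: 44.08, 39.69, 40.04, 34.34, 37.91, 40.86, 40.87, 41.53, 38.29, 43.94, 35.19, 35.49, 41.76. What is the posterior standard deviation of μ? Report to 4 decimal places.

For Normal data with known variance σ², a Normal(μ₀, σ₀²) prior on μ is conjugate. Posterior precision = 1/σ₀² + n/σ²; posterior mean is the precision-weighted average of μ₀ and x̄.
σ₀² = 3.74² = 13.9876, σ² = 4.84² = 23.4256; σ² + n·σ₀² = 23.4256 + 13·13.9876 = 205.2644.
Posterior precision = 1/σ₀² + n/σ² = 1/13.9876 + 13/23.4256 = (σ² + n·σ₀²)/(σ₀²σ²) = 205.2644/(13.9876·23.4256); posterior variance σₙ² = σ₀²σ²/(σ² + n·σ₀²) = 13.9876·23.4256/205.2644 = 1.596321.
Posterior SD = √σₙ² = √(13.9876·23.4256/205.2644) = 1.2635.

1.2635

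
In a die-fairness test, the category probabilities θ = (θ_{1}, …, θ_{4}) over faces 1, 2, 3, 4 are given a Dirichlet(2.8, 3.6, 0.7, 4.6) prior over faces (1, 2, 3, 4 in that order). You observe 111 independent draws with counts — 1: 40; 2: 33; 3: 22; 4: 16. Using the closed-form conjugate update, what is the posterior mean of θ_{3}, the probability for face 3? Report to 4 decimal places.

0.1850

The Dirichlet prior is conjugate to the Multinomial likelihood: each posterior αⱼ = prior αⱼ + observed count nⱼ.
Posterior concentration: (42.8, 36.6, 22.7, 20.6), total = 122.7.
E[θ_{3}|data] = α_{3}/Σα = 22.7/122.7 = 0.1850.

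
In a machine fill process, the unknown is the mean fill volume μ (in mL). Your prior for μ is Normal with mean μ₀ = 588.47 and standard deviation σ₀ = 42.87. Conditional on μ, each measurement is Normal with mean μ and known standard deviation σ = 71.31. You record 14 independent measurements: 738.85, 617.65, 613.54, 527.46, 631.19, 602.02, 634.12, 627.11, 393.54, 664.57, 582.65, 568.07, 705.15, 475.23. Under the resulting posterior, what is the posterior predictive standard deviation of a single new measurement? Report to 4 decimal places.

73.4057

For Normal data with known variance σ², a Normal(μ₀, σ₀²) prior on μ is conjugate. Posterior precision = 1/σ₀² + n/σ²; posterior mean is the precision-weighted average of μ₀ and x̄.
σ₀² = 42.87² = 1837.8369, σ² = 71.31² = 5085.1161; σ² + n·σ₀² = 5085.1161 + 14·1837.8369 = 30814.8327.
Posterior precision = 1/σ₀² + n/σ² = 1/1837.8369 + 14/5085.1161 = (σ² + n·σ₀²)/(σ₀²σ²) = 30814.8327/(1837.8369·5085.1161); posterior variance σₙ² = σ₀²σ²/(σ² + n·σ₀²) = 1837.8369·5085.1161/30814.8327 = 303.282971.
Predictive variance for one new observation = σₙ² + σ² = 1837.8369·5085.1161/30814.8327 + 5085.1161 = σ²·(σ₀² + 30814.8327)/30814.8327 = 5085.1161·32652.6696/30814.8327 = 5388.399071; SD = √(5085.1161·32652.6696/30814.8327) = 73.4057.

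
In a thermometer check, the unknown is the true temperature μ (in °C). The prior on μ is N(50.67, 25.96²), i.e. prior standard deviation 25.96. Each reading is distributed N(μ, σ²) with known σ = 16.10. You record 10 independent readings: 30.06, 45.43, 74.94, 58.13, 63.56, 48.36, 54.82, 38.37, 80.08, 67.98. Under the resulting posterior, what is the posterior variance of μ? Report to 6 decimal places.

For Normal data with known variance σ², a Normal(μ₀, σ₀²) prior on μ is conjugate. Posterior precision = 1/σ₀² + n/σ²; posterior mean is the precision-weighted average of μ₀ and x̄.
σ₀² = 25.96² = 673.9216, σ² = 16.10² = 259.21; σ² + n·σ₀² = 259.21 + 10·673.9216 = 6998.426.
Posterior precision = 1/σ₀² + n/σ² = 1/673.9216 + 10/259.21 = (σ² + n·σ₀²)/(σ₀²σ²) = 6998.426/(673.9216·259.21); posterior variance σₙ² = σ₀²σ²/(σ² + n·σ₀²) = 673.9216·259.21/6998.426 = 24.960929.

24.960929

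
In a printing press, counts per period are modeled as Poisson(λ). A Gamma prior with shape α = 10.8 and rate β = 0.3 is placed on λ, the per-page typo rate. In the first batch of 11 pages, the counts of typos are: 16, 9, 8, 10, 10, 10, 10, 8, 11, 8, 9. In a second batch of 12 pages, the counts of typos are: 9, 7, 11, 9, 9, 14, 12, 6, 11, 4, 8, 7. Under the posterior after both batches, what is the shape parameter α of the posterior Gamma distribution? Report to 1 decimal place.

With a Gamma(shape α, rate β) prior, the Poisson likelihood is conjugate: the posterior is Gamma(α + ΣXᵢ, β + n).
Batch 1: sum of counts S = 109 over n = 11 pages.
After batch 1: Gamma(α+S, β+n) = Gamma(10.8+109, 0.3+11) = Gamma(119.8, 11.3).
Batch 2: sum of counts S = 107 over n = 12 pages.
After batch 2: Gamma(α+S, β+n) = Gamma(119.8+107, 11.3+12) = Gamma(226.8, 23.3).
Posterior α = 226.8.

226.8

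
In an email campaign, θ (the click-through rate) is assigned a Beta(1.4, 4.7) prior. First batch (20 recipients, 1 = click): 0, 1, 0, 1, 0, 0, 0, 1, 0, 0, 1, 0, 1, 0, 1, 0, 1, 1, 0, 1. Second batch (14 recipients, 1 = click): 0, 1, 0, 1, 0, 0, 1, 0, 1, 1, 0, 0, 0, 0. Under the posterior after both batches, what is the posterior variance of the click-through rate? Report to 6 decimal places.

The Beta prior is conjugate to a Binomial/Bernoulli likelihood; the update adds successes to α and failures to β.
After batch 1: Beta(1.4+9, 4.7+11) = Beta(10.4, 15.7).
After batch 2: Beta(10.4+5, 15.7+9) = Beta(15.4, 24.7).
Var = αβ/((α+β)²(α+β+1)) = 15.4·24.7/(40.1²·41.1) = 0.005756.

0.005756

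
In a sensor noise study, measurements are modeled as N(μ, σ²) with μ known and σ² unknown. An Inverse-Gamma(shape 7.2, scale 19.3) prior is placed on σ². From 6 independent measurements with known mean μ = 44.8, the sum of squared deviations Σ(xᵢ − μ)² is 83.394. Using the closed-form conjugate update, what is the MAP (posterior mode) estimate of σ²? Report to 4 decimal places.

With known mean μ and an Inverse-Gamma(α, β) prior on σ², the Normal likelihood is conjugate: posterior is Inv-Gamma(α + n/2, β + Σ(xᵢ−μ)²/2).
Posterior: Inv-Gamma(7.2 + 6/2, 19.3 + 83.394/2) = Inv-Gamma(10.20, 60.9970).
Mode = β/(α+1) = 60.9970/11.20 = 5.4462.

5.4462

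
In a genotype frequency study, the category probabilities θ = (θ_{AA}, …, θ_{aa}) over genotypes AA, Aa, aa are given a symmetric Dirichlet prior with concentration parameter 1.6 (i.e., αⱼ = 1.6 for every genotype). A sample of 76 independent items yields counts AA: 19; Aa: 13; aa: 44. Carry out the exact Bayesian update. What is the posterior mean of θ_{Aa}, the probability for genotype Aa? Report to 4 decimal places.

The Dirichlet prior is conjugate to the Multinomial likelihood: each posterior αⱼ = prior αⱼ + observed count nⱼ.
Posterior concentration: (20.6, 14.6, 45.6), total = 80.8.
E[θ_{Aa}|data] = α_{Aa}/Σα = 14.6/80.8 = 0.1807.

0.1807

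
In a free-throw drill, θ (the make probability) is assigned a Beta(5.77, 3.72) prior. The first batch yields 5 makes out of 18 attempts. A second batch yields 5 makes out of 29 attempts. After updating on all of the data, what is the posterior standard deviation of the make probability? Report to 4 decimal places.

0.0592

The Beta prior is conjugate to a Binomial/Bernoulli likelihood; the update adds successes to α and failures to β.
After batch 1: Beta(5.77+5, 3.72+13) = Beta(10.77, 16.72).
After batch 2: Beta(10.77+5, 16.72+24) = Beta(15.77, 40.72).
Var = αβ/((α+β)²(α+β+1)) = 15.77·40.72/(56.49²·57.49) = 0.00350029; SD = √0.00350029 = 0.0592.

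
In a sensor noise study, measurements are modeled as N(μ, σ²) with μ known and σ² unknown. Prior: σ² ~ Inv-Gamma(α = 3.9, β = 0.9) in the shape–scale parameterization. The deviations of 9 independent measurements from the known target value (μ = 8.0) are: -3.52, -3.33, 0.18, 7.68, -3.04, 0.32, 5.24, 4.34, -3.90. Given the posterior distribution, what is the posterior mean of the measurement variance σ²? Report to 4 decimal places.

10.4825

With known mean μ and an Inverse-Gamma(α, β) prior on σ², the Normal likelihood is conjugate: posterior is Inv-Gamma(α + n/2, β + Σ(xᵢ−μ)²/2).
Σ(xᵢ−μ)² = (-3.52)² + (-3.33)² + (0.18)² + (7.68)² + (-3.04)² + (0.32)² + (5.24)² + (4.34)² + (-3.90)² = 153.3413.
Posterior: Inv-Gamma(3.9 + 9/2, 0.9 + 153.3413/2) = Inv-Gamma(8.40, 77.57065).
E[σ²|data] = β/(α−1) = 77.57065/7.40 = 10.4825.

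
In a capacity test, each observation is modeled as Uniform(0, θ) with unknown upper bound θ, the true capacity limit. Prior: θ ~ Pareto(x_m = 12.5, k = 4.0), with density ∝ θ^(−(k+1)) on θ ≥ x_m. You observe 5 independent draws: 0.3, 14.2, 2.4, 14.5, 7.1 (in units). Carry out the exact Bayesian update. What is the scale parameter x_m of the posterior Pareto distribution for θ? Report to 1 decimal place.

14.5

A Pareto(scale x_m, shape k) prior on the upper bound θ of Uniform(0, θ) is conjugate: posterior is Pareto(max(x_m, max xᵢ), k + n).
Sample maximum = 14.5; prior scale x_m = 12.5 → posterior scale = max = 14.5.
Posterior shape = 4.0 + 5 = 9.0.
Posterior scale x_m = 14.5.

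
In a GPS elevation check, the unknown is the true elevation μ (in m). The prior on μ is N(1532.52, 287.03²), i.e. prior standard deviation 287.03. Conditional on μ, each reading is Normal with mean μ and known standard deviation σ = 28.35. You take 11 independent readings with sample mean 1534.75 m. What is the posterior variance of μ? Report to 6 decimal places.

For Normal data with known variance σ², a Normal(μ₀, σ₀²) prior on μ is conjugate. Posterior precision = 1/σ₀² + n/σ²; posterior mean is the precision-weighted average of μ₀ and x̄.
σ₀² = 287.03² = 82386.2209, σ² = 28.35² = 803.7225; σ² + n·σ₀² = 803.7225 + 11·82386.2209 = 907052.1524.
Posterior precision = 1/σ₀² + n/σ² = 1/82386.2209 + 11/803.7225 = (σ² + n·σ₀²)/(σ₀²σ²) = 907052.1524/(82386.2209·803.7225); posterior variance σₙ² = σ₀²σ²/(σ² + n·σ₀²) = 82386.2209·803.7225/907052.1524 = 73.000940.

73.000940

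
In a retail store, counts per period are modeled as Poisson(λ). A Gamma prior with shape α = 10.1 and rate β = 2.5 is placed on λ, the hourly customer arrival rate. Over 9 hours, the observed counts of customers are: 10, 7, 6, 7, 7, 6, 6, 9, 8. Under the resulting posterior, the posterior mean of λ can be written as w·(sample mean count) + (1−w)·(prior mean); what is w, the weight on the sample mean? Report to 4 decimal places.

With a Gamma(shape α, rate β) prior, the Poisson likelihood is conjugate: the posterior is Gamma(α + ΣXᵢ, β + n).
Posterior mean = (α₀+S)/(β₀+n) = [n/(β₀+n)]·(S/n) + [β₀/(β₀+n)]·(α₀/β₀), so only n and β₀ enter the weight.
Weight on data w = n/(β₀+n) = 9/(2.5+9) = 9/11.5 = 0.7826.

0.7826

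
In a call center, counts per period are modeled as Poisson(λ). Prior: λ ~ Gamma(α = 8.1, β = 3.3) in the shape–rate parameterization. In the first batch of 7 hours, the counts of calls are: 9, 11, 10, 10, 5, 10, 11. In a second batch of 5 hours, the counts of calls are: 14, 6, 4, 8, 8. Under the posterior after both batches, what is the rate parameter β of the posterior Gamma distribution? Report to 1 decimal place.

15.3

With a Gamma(shape α, rate β) prior, the Poisson likelihood is conjugate: the posterior is Gamma(α + ΣXᵢ, β + n).
Batch 1: sum of counts S = 66 over n = 7 hours.
After batch 1: Gamma(α+S, β+n) = Gamma(8.1+66, 3.3+7) = Gamma(74.1, 10.3).
Batch 2: sum of counts S = 40 over n = 5 hours.
After batch 2: Gamma(α+S, β+n) = Gamma(74.1+40, 10.3+5) = Gamma(114.1, 15.3).
Posterior β = 15.3.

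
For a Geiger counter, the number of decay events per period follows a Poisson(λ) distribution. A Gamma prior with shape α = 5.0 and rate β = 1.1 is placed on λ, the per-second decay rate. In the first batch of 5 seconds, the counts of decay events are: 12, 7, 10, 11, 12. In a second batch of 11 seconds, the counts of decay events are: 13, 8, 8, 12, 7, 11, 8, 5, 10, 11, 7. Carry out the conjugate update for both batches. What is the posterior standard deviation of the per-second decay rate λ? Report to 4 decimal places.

With a Gamma(shape α, rate β) prior, the Poisson likelihood is conjugate: the posterior is Gamma(α + ΣXᵢ, β + n).
Batch 1: sum of counts S = 52 over n = 5 seconds.
After batch 1: Gamma(α+S, β+n) = Gamma(5.0+52, 1.1+5) = Gamma(57.0, 6.1).
Batch 2: sum of counts S = 100 over n = 11 seconds.
After batch 2: Gamma(α+S, β+n) = Gamma(57.0+100, 6.1+11) = Gamma(157.0, 17.1).
SD = √α/β = √157.0/17.1 = 0.7327.

0.7327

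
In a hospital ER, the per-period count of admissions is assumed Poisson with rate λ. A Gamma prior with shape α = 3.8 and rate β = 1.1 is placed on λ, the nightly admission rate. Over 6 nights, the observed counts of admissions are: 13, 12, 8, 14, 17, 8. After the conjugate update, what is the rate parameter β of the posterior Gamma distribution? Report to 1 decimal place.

With a Gamma(shape α, rate β) prior, the Poisson likelihood is conjugate: the posterior is Gamma(α + ΣXᵢ, β + n).
Sum of counts S = 72 over n = 6 nights.
Posterior: Gamma(α+S, β+n) = Gamma(3.8+72, 1.1+6) = Gamma(75.8, 7.1).
Posterior β = 7.1.

7.1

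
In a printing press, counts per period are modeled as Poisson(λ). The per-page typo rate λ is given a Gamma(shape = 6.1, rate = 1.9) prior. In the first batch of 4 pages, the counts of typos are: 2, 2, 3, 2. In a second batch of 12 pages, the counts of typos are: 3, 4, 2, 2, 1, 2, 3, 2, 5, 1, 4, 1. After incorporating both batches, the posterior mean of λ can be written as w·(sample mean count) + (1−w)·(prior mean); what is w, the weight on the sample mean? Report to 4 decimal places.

With a Gamma(shape α, rate β) prior, the Poisson likelihood is conjugate: the posterior is Gamma(α + ΣXᵢ, β + n).
Total number of pages: n = 4 + 12 = 16.
Posterior mean = (α₀+S)/(β₀+n) = [n/(β₀+n)]·(S/n) + [β₀/(β₀+n)]·(α₀/β₀), so only n and β₀ enter the weight.
Weight on data w = n/(β₀+n) = 16/(1.9+16) = 16/17.9 = 0.8939.

0.8939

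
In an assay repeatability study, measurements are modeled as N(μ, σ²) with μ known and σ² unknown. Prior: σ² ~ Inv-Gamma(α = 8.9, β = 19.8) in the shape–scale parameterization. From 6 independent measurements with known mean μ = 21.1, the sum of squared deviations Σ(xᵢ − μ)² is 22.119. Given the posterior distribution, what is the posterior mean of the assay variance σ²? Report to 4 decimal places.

With known mean μ and an Inverse-Gamma(α, β) prior on σ², the Normal likelihood is conjugate: posterior is Inv-Gamma(α + n/2, β + Σ(xᵢ−μ)²/2).
Posterior: Inv-Gamma(8.9 + 6/2, 19.8 + 22.119/2) = Inv-Gamma(11.90, 30.8595).
E[σ²|data] = β/(α−1) = 30.8595/10.90 = 2.8311.

2.8311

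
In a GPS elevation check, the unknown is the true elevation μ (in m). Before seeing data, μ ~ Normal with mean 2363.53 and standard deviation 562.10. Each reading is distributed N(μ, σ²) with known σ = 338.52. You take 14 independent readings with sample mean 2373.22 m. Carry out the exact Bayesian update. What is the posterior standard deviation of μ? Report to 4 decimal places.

89.3236

For Normal data with known variance σ², a Normal(μ₀, σ₀²) prior on μ is conjugate. Posterior precision = 1/σ₀² + n/σ²; posterior mean is the precision-weighted average of μ₀ and x̄.
σ₀² = 562.10² = 315956.41, σ² = 338.52² = 114595.7904; σ² + n·σ₀² = 114595.7904 + 14·315956.41 = 4537985.5304.
Posterior precision = 1/σ₀² + n/σ² = 1/315956.41 + 14/114595.7904 = (σ² + n·σ₀²)/(σ₀²σ²) = 4537985.5304/(315956.41·114595.7904); posterior variance σₙ² = σ₀²σ²/(σ² + n·σ₀²) = 315956.41·114595.7904/4537985.5304 = 7978.710882.
Posterior SD = √σₙ² = √(315956.41·114595.7904/4537985.5304) = 89.3236.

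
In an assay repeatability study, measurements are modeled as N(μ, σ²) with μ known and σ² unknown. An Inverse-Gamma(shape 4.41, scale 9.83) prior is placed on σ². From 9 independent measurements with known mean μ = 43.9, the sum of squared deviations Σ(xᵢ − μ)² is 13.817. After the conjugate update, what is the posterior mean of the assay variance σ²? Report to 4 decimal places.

2.1161

With known mean μ and an Inverse-Gamma(α, β) prior on σ², the Normal likelihood is conjugate: posterior is Inv-Gamma(α + n/2, β + Σ(xᵢ−μ)²/2).
Posterior: Inv-Gamma(4.41 + 9/2, 9.83 + 13.817/2) = Inv-Gamma(8.91, 16.7385).
E[σ²|data] = β/(α−1) = 16.7385/7.91 = 2.1161.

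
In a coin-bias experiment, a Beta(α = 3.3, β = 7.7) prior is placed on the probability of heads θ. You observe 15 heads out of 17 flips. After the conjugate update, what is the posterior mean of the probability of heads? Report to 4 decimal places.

0.6536

The Beta prior is conjugate to a Binomial/Bernoulli likelihood; the update adds successes to α and failures to β.
Posterior: Beta(α+k, β+n−k) = Beta(3.3+15, 7.7+2) = Beta(18.3, 9.7).
Posterior mean = α/(α+β) = 18.3/28.0 = 0.6536.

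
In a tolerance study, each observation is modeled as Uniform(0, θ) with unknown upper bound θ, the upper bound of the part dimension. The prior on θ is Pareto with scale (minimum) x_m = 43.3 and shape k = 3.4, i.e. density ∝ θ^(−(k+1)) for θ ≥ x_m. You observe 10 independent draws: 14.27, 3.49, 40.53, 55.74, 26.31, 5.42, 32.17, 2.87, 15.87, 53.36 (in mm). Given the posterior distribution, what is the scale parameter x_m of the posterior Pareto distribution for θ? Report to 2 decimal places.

55.74

A Pareto(scale x_m, shape k) prior on the upper bound θ of Uniform(0, θ) is conjugate: posterior is Pareto(max(x_m, max xᵢ), k + n).
Sample maximum = 55.74; prior scale x_m = 43.3 → posterior scale = max = 55.74.
Posterior shape = 3.4 + 10 = 13.4.
Posterior scale x_m = 55.74.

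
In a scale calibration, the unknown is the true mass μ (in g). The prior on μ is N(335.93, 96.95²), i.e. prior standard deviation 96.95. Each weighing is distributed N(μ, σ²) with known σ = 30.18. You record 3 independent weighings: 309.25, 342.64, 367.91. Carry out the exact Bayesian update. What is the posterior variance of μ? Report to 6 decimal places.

294.110610

For Normal data with known variance σ², a Normal(μ₀, σ₀²) prior on μ is conjugate. Posterior precision = 1/σ₀² + n/σ²; posterior mean is the precision-weighted average of μ₀ and x̄.
σ₀² = 96.95² = 9399.3025, σ² = 30.18² = 910.8324; σ² + n·σ₀² = 910.8324 + 3·9399.3025 = 29108.7399.
Posterior precision = 1/σ₀² + n/σ² = 1/9399.3025 + 3/910.8324 = (σ² + n·σ₀²)/(σ₀²σ²) = 29108.7399/(9399.3025·910.8324); posterior variance σₙ² = σ₀²σ²/(σ² + n·σ₀²) = 9399.3025·910.8324/29108.7399 = 294.110610.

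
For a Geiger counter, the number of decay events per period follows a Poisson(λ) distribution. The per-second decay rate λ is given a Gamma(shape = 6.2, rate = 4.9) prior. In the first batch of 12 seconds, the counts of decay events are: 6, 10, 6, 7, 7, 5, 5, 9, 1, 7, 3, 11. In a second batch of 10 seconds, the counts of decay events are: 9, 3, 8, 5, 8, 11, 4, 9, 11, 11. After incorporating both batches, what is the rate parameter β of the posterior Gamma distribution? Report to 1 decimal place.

With a Gamma(shape α, rate β) prior, the Poisson likelihood is conjugate: the posterior is Gamma(α + ΣXᵢ, β + n).
Batch 1: sum of counts S = 77 over n = 12 seconds.
After batch 1: Gamma(α+S, β+n) = Gamma(6.2+77, 4.9+12) = Gamma(83.2, 16.9).
Batch 2: sum of counts S = 79 over n = 10 seconds.
After batch 2: Gamma(α+S, β+n) = Gamma(83.2+79, 16.9+10) = Gamma(162.2, 26.9).
Posterior β = 26.9.

26.9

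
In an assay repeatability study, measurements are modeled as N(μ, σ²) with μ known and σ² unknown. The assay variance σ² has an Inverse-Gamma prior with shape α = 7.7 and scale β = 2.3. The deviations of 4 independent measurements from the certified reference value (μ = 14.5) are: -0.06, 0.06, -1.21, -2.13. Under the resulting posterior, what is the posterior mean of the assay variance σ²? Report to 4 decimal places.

0.6097

With known mean μ and an Inverse-Gamma(α, β) prior on σ², the Normal likelihood is conjugate: posterior is Inv-Gamma(α + n/2, β + Σ(xᵢ−μ)²/2).
Σ(xᵢ−μ)² = (-0.06)² + (0.06)² + (-1.21)² + (-2.13)² = 6.0082.
Posterior: Inv-Gamma(7.7 + 4/2, 2.3 + 6.0082/2) = Inv-Gamma(9.70, 5.30410).
E[σ²|data] = β/(α−1) = 5.30410/8.70 = 0.6097.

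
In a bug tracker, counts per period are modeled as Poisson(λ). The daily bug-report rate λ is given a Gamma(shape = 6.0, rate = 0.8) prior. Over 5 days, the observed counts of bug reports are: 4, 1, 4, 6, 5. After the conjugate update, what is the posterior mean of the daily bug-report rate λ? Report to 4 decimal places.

4.4828

With a Gamma(shape α, rate β) prior, the Poisson likelihood is conjugate: the posterior is Gamma(α + ΣXᵢ, β + n).
Sum of counts S = 20 over n = 5 days.
Posterior: Gamma(α+S, β+n) = Gamma(6.0+20, 0.8+5) = Gamma(26.0, 5.8).
Posterior mean = α/β = 26.0/5.8 = 4.4828.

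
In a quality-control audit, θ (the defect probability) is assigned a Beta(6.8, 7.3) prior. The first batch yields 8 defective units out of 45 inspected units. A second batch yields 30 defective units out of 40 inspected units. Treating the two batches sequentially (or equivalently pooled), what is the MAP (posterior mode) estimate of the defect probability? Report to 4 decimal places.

The Beta prior is conjugate to a Binomial/Bernoulli likelihood; the update adds successes to α and failures to β.
After batch 1: Beta(6.8+8, 7.3+37) = Beta(14.8, 44.3).
After batch 2: Beta(14.8+30, 44.3+10) = Beta(44.8, 54.3).
Mode of Beta(a,b) for a,b>1 is (a−1)/(a+b−2) = 43.8/97.1 = 0.4511.

0.4511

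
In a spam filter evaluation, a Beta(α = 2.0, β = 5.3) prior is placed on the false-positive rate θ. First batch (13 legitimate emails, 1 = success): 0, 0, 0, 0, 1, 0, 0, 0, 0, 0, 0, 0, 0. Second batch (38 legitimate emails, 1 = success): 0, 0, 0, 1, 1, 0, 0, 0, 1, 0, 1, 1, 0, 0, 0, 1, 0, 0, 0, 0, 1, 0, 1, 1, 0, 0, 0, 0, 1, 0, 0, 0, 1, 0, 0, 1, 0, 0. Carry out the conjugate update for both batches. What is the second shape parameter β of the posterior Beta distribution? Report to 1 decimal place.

The Beta prior is conjugate to a Binomial/Bernoulli likelihood; the update adds successes to α and failures to β.
After batch 1: Beta(2.0+1, 5.3+12) = Beta(3.0, 17.3).
After batch 2: Beta(3.0+12, 17.3+26) = Beta(15.0, 43.3).
Posterior β = 43.3.

43.3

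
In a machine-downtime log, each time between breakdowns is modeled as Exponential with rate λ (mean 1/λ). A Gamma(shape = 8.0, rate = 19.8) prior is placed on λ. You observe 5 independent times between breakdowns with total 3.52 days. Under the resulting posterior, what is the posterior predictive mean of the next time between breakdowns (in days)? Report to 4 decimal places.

With a Gamma(shape α, rate β) prior on the exponential rate λ, the posterior after n observations with total T = Σxᵢ is Gamma(α+n, β+T).
Posterior: Gamma(8.0+5, 19.8+3.52) = Gamma(13.0, 23.32).
The predictive distribution for the next observation is Lomax; its mean is β/(α−1) = 23.32/12.0 = 1.9433.

1.9433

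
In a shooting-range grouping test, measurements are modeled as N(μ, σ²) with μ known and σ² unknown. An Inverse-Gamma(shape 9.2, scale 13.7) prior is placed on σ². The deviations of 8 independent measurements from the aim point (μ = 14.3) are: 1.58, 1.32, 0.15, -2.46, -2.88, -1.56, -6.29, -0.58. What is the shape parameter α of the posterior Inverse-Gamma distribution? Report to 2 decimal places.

13.20

With known mean μ and an Inverse-Gamma(α, β) prior on σ², the Normal likelihood is conjugate: posterior is Inv-Gamma(α + n/2, β + Σ(xᵢ−μ)²/2).
Σ(xᵢ−μ)² = (1.58)² + (1.32)² + (0.15)² + (-2.46)² + (-2.88)² + (-1.56)² + (-6.29)² + (-0.58)² = 60.9414.
Posterior: Inv-Gamma(9.2 + 8/2, 13.7 + 60.9414/2) = Inv-Gamma(13.20, 44.17070).
Posterior α = 13.20.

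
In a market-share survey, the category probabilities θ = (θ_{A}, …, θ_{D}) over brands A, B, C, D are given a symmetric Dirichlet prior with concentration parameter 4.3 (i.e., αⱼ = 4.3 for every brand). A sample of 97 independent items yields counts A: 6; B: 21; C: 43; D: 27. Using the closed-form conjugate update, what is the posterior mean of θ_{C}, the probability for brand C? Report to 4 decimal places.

0.4142

The Dirichlet prior is conjugate to the Multinomial likelihood: each posterior αⱼ = prior αⱼ + observed count nⱼ.
Posterior concentration: (10.3, 25.3, 47.3, 31.3), total = 114.2.
E[θ_{C}|data] = α_{C}/Σα = 47.3/114.2 = 0.4142.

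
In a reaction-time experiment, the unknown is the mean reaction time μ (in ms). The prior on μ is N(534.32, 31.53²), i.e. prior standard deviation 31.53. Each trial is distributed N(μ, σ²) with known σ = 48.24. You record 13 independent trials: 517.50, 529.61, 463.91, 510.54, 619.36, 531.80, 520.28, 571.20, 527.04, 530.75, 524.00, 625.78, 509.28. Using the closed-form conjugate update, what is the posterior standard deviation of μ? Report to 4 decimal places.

For Normal data with known variance σ², a Normal(μ₀, σ₀²) prior on μ is conjugate. Posterior precision = 1/σ₀² + n/σ²; posterior mean is the precision-weighted average of μ₀ and x̄.
σ₀² = 31.53² = 994.1409, σ² = 48.24² = 2327.0976; σ² + n·σ₀² = 2327.0976 + 13·994.1409 = 15250.9293.
Posterior precision = 1/σ₀² + n/σ² = 1/994.1409 + 13/2327.0976 = (σ² + n·σ₀²)/(σ₀²σ²) = 15250.9293/(994.1409·2327.0976); posterior variance σₙ² = σ₀²σ²/(σ² + n·σ₀²) = 994.1409·2327.0976/15250.9293 = 151.693242.
Posterior SD = √σₙ² = √(994.1409·2327.0976/15250.9293) = 12.3164.

12.3164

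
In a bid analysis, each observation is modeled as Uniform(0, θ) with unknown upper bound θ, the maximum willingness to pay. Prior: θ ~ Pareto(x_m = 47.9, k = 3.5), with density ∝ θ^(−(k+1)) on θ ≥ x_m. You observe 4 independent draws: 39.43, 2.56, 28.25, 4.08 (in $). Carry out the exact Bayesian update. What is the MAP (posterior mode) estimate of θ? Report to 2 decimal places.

A Pareto(scale x_m, shape k) prior on the upper bound θ of Uniform(0, θ) is conjugate: posterior is Pareto(max(x_m, max xᵢ), k + n).
Sample maximum = 39.43; prior scale x_m = 47.9 → posterior scale = max = 47.90.
Posterior shape = 3.5 + 4 = 7.5.
The Pareto density is decreasing on [x_m, ∞), so the mode is x_m = 47.90.

47.90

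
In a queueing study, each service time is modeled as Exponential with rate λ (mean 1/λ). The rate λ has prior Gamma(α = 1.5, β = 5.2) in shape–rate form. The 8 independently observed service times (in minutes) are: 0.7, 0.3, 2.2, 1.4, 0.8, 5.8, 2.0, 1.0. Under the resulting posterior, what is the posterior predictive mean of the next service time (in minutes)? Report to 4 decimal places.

2.2824

With a Gamma(shape α, rate β) prior on the exponential rate λ, the posterior after n observations with total T = Σxᵢ is Gamma(α+n, β+T).
Sum of observations T = 14.2 minutes; n = 8.
Posterior: Gamma(1.5+8, 5.2+14.2) = Gamma(9.5, 19.4).
The predictive distribution for the next observation is Lomax; its mean is β/(α−1) = 19.4/8.5 = 2.2824.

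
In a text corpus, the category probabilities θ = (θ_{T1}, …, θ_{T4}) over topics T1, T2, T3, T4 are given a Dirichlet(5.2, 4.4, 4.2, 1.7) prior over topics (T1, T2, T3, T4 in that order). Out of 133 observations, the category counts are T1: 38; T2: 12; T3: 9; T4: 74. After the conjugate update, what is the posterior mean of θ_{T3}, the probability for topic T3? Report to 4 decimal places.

The Dirichlet prior is conjugate to the Multinomial likelihood: each posterior αⱼ = prior αⱼ + observed count nⱼ.
Posterior concentration: (43.2, 16.4, 13.2, 75.7), total = 148.5.
E[θ_{T3}|data] = α_{T3}/Σα = 13.2/148.5 = 0.0889.

0.0889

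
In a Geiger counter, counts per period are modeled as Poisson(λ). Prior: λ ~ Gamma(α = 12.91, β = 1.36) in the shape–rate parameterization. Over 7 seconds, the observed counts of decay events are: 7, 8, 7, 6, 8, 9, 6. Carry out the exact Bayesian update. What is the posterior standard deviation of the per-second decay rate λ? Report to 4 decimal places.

0.9563

With a Gamma(shape α, rate β) prior, the Poisson likelihood is conjugate: the posterior is Gamma(α + ΣXᵢ, β + n).
Sum of counts S = 51 over n = 7 seconds.
Posterior: Gamma(α+S, β+n) = Gamma(12.91+51, 1.36+7) = Gamma(63.91, 8.36).
SD = √α/β = √63.91/8.36 = 0.9563.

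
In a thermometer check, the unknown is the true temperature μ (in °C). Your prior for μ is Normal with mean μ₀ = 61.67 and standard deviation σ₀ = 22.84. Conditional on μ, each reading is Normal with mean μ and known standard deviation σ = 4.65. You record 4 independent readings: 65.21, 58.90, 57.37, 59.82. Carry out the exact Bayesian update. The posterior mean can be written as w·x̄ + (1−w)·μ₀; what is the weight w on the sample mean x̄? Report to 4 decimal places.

0.9897

For Normal data with known variance σ², a Normal(μ₀, σ₀²) prior on μ is conjugate. Posterior precision = 1/σ₀² + n/σ²; posterior mean is the precision-weighted average of μ₀ and x̄.
σ₀² = 22.84² = 521.6656, σ² = 4.65² = 21.6225. Prior precision 1/σ₀² = 1/521.6656; data precision n/σ² = 4/21.6225.
w = (n/σ²)/(1/σ₀² + n/σ²) = n·σ₀²/(σ² + n·σ₀²) = 4·521.6656/(21.6225 + 4·521.6656) = 2086.6624/2108.2849 = 0.9897.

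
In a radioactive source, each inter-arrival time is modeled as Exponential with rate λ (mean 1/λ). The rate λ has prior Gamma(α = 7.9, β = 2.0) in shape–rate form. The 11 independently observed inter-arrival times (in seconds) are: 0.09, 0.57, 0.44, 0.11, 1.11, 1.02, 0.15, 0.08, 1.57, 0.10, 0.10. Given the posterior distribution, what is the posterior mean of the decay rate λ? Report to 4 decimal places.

2.5749

With a Gamma(shape α, rate β) prior on the exponential rate λ, the posterior after n observations with total T = Σxᵢ is Gamma(α+n, β+T).
Sum of observations T = 5.34 seconds; n = 11.
Posterior: Gamma(7.9+11, 2.0+5.34) = Gamma(18.9, 7.34).
Posterior mean of λ = α/β = 18.9/7.34 = 2.5749.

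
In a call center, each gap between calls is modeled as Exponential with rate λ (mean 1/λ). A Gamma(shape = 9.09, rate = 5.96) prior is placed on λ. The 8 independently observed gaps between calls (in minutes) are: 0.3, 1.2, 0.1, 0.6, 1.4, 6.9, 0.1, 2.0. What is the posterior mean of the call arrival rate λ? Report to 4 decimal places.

0.9208

With a Gamma(shape α, rate β) prior on the exponential rate λ, the posterior after n observations with total T = Σxᵢ is Gamma(α+n, β+T).
Sum of observations T = 12.6 minutes; n = 8.
Posterior: Gamma(9.09+8, 5.96+12.6) = Gamma(17.09, 18.56).
Posterior mean of λ = α/β = 17.09/18.56 = 0.9208.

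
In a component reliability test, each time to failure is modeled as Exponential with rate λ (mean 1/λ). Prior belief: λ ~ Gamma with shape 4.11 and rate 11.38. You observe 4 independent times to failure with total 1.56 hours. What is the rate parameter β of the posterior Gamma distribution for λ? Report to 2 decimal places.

With a Gamma(shape α, rate β) prior on the exponential rate λ, the posterior after n observations with total T = Σxᵢ is Gamma(α+n, β+T).
Posterior: Gamma(4.11+4, 11.38+1.56) = Gamma(8.11, 12.94).
Posterior β = 12.94.

12.94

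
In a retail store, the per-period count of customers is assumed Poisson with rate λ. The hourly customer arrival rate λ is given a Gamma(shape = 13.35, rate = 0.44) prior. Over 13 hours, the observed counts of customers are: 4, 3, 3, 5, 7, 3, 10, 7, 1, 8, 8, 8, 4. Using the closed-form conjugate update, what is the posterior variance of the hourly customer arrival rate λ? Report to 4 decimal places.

With a Gamma(shape α, rate β) prior, the Poisson likelihood is conjugate: the posterior is Gamma(α + ΣXᵢ, β + n).
Sum of counts S = 71 over n = 13 hours.
Posterior: Gamma(α+S, β+n) = Gamma(13.35+71, 0.44+13) = Gamma(84.35, 13.44).
Var = α/β² = 84.35/13.44² = 0.4670.

0.4670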